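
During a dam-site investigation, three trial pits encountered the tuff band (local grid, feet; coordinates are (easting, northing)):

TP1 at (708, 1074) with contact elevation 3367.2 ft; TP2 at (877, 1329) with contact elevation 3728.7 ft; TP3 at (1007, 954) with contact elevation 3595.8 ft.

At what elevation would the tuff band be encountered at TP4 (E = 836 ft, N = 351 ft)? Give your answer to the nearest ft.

Two edge vectors: TP1→TP2 = (169, 255, 361.5), TP1→TP3 = (299, -120, 228.6).
Normal n = (TP1→TP2) × (TP1→TP3) = (101673, 69455.1, -96525).
So ∂z/∂E = −n_x/n_z = 1.05333 and ∂z/∂N = −n_y/n_z = 0.71956.
Intercept c from TP1: 3367.2 − 745.76 − 772.80 = 1848.64.
At (836, 351): z = 880.6 + 252.6 + 1848.64 = 2981.8 ft.

2982 ft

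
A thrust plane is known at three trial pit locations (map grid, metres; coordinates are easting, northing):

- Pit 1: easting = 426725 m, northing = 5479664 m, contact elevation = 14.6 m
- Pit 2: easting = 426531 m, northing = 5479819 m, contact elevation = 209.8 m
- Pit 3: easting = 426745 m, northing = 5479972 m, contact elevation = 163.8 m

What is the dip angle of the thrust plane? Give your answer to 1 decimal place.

38.2°

Two edge vectors: Pit 1→Pit 2 = (-194, 155, 195.2), Pit 1→Pit 3 = (20, 308, 149.2).
Normal n = (Pit 1→Pit 2) × (Pit 1→Pit 3) = (-36995.6, 32848.8, -62852).
So ∂z/∂easting = −n_x/n_z = −0.58861 and ∂z/∂northing = −n_y/n_z = 0.52264.
Gradient magnitude |∇z| = √(a² + b²) = √(0.34647 + 0.27315) = 0.78716.
True dip = arctan(0.78716) = 38.2°, dipping toward SE (azimuth ≈ 132°).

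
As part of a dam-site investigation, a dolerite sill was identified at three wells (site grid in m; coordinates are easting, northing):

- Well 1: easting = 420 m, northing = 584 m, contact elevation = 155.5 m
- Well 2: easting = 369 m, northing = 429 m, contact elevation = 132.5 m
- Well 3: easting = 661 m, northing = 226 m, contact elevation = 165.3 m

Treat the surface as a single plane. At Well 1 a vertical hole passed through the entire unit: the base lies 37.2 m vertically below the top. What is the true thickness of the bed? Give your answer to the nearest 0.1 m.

Two edge vectors: Well 1→Well 2 = (-51, -155, -23), Well 1→Well 3 = (241, -358, 9.8).
Normal n = (Well 1→Well 2) × (Well 1→Well 3) = (-9753, -5043.2, 55613).
So ∂z/∂easting = −n_x/n_z = 0.17537 and ∂z/∂northing = −n_y/n_z = 0.09068.
|∇z| = √(a²+b²) = 0.19743, so dip δ = arctan(0.19743) = 11.17°.
True thickness = vertical thickness × cos δ = 37.2 × cos 11.17° = 36.5 m.

36.5 m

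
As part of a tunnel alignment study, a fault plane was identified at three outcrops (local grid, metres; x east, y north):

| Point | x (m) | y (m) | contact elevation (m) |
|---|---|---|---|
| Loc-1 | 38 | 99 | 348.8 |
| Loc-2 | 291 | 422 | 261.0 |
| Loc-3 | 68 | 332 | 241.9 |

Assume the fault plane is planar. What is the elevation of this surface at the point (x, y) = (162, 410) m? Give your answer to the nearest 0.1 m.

Two edge vectors: Loc-1→Loc-2 = (253, 323, -87.8), Loc-1→Loc-3 = (30, 233, -106.9).
Normal n = (Loc-1→Loc-2) × (Loc-1→Loc-3) = (-14071.3, 24411.7, 49259).
So ∂z/∂x = −n_x/n_z = 0.28566 and ∂z/∂y = −n_y/n_z = −0.49558.
Intercept c from Loc-1: 348.8 − 10.86 + 49.06 = 387.01.
At (162, 410): z = 46.3 − 203.2 + 387.01 = 230.1 m.

230.1 m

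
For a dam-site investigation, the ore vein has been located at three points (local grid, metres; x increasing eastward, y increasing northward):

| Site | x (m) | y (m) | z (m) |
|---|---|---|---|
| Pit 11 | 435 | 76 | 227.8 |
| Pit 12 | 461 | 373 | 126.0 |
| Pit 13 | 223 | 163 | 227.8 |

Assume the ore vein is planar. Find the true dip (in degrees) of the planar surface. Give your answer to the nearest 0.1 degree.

Let the plane be z = a·x + b·y + c.
Pit 12−Pit 11: 26a + 297b = −101.8;  Pit 13−Pit 11: −212a + 87b = 0.
Solving gives a = −0.13578, b = −0.33087.
Gradient magnitude |∇z| = √(a² + b²) = √(0.01844 + 0.10948) = 0.35765.
True dip = arctan(0.35765) = 19.7°, dipping toward NNE (azimuth ≈ 022°).

19.7°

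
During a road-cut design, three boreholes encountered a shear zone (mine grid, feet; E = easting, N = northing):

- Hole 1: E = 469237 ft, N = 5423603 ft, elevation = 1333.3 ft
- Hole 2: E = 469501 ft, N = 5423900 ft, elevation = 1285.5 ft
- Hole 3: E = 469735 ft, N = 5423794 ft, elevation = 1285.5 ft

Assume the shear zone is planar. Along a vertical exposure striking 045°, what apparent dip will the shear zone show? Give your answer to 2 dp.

Let the plane be z = a·E + b·N + c.
Hole 2−Hole 1: 264a + 297b = −47.8;  Hole 3−Hole 1: 498a + 191b = −47.8.
Solving gives a = −0.05198, b = −0.11474.
Unit vector along 045° is (sin 45°, cos 45°) = (0.7071, 0.7071).
Slope in that direction = a·(0.7071) + b·(0.7071) = −0.11789.
Apparent dip = arctan|0.11789| = 6.72° (true dip is 7.2°, so apparent ≤ true as expected).

6.72°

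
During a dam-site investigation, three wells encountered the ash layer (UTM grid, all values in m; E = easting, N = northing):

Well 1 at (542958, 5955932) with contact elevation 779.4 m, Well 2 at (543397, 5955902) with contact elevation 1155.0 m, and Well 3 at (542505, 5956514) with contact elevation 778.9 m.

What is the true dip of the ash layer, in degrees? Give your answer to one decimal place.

Two edge vectors: Well 1→Well 2 = (439, -30, 375.6), Well 1→Well 3 = (-453, 582, -0.5).
Normal n = (Well 1→Well 2) × (Well 1→Well 3) = (-218584.2, -169927.3, 241908).
So ∂z/∂E = −n_x/n_z = 0.90358 and ∂z/∂N = −n_y/n_z = 0.70245.
Gradient magnitude |∇z| = √(a² + b²) = √(0.81646 + 0.49343) = 1.14451.
True dip = arctan(1.14451) = 48.9°, dipping toward SW (azimuth ≈ 232°).

48.9°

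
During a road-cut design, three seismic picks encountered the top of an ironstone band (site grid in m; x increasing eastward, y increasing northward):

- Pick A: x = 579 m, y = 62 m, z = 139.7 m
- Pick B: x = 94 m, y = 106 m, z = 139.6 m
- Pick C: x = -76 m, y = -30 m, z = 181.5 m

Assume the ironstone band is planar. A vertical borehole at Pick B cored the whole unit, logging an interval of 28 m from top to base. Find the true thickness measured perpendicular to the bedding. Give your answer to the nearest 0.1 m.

27.0 m

Let the plane be z = a·x + b·y + c.
Pick B−Pick A: −485a + 44b = −0.1;  Pick C−Pick A: −655a − 92b = 41.8.
Solving gives a = −0.02492, b = −0.27694.
|∇z| = √(a²+b²) = 0.27806, so dip δ = arctan(0.27806) = 15.54°.
True thickness = vertical thickness × cos δ = 28 × cos 15.54° = 27.0 m.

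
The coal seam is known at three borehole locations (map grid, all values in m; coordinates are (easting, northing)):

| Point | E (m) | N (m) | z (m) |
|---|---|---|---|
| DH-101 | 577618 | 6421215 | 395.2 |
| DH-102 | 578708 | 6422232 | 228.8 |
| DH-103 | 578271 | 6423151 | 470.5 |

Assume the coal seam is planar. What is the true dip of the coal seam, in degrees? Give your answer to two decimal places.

Let the plane be z = a·E + b·N + c.
DH-102−DH-101: 1090a + 1017b = −166.4;  DH-103−DH-101: 653a + 1936b = 75.3.
Solving gives a = −0.27572, b = 0.13189.
Gradient magnitude |∇z| = √(a² + b²) = √(0.07602 + 0.01740) = 0.30564.
True dip = arctan(0.30564) = 17.00°, dipping toward ESE (azimuth ≈ 116°).

17.00°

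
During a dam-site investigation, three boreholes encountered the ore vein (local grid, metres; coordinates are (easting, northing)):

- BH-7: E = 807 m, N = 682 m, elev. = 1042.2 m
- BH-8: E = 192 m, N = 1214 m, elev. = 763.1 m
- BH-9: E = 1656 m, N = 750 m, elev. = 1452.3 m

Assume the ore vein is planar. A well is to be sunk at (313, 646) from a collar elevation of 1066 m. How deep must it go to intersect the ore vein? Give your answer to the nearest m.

Let the plane be z = a·E + b·N + c.
BH-8−BH-7: −615a + 532b = −279.1;  BH-9−BH-7: 849a + 68b = 410.1.
Solving gives a = 0.48056, b = 0.03091.
Then c = 1042.2 − a·807 − b·682 = 633.30.
At (313, 646): z_contact = 150.4 + 20.0 + 633.30 = 803.7 m.
Depth below ground = 1066 − 803.7 = 262 m.

262 m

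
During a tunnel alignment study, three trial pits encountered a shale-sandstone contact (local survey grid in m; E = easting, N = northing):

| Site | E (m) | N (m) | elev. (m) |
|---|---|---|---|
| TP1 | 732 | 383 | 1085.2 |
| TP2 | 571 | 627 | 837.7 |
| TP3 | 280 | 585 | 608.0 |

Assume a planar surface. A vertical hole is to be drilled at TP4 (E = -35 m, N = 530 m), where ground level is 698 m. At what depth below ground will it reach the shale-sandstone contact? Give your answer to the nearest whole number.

334 m

Let the plane be z = a·E + b·N + c.
TP2−TP1: −161a + 244b = −247.5;  TP3−TP1: −452a + 202b = −477.2.
Solving gives a = 0.85438, b = −0.45059.
Then c = 1085.2 − a·732 − b·383 = 632.37.
At (-35, 530): z_contact = −29.9 − 238.8 + 632.37 = 363.7 m.
Depth below ground = 698 − 363.7 = 334 m.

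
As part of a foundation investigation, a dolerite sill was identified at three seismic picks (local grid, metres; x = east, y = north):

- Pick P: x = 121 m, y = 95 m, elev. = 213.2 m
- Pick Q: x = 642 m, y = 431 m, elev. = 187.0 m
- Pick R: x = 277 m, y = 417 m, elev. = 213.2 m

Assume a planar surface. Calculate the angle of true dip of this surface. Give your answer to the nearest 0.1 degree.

4.6°

Two edge vectors: Pick P→Pick Q = (521, 336, -26.2), Pick P→Pick R = (156, 322, 0).
Normal n = (Pick P→Pick Q) × (Pick P→Pick R) = (8436.4, -4087.2, 115346).
So ∂z/∂x = −n_x/n_z = −0.07314 and ∂z/∂y = −n_y/n_z = 0.03543.
Gradient magnitude |∇z| = √(a² + b²) = √(0.00535 + 0.00126) = 0.08127.
True dip = arctan(0.08127) = 4.6°, dipping toward ESE (azimuth ≈ 116°).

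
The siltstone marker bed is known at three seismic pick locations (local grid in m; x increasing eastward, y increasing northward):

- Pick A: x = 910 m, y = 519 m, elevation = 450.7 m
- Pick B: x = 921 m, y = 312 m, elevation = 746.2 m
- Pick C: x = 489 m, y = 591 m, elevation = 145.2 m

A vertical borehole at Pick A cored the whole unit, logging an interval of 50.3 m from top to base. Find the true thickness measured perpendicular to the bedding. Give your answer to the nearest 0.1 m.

28.1 m

Let the plane be z = a·x + b·y + c.
Pick B−Pick A: 11a − 207b = 295.5;  Pick C−Pick A: −421a + 72b = −305.5.
Solving gives a = 0.48593, b = −1.40171.
|∇z| = √(a²+b²) = 1.48355, so dip δ = arctan(1.48355) = 56.02°.
True thickness = vertical thickness × cos δ = 50.3 × cos 56.02° = 28.1 m.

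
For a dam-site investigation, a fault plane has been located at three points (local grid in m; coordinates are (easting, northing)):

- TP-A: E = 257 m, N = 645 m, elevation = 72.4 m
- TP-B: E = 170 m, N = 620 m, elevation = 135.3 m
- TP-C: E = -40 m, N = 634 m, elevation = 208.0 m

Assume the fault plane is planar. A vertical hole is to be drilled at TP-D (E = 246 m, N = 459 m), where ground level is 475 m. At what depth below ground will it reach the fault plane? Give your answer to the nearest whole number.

200 m

Two edge vectors: TP-A→TP-B = (-87, -25, 62.9), TP-A→TP-C = (-297, -11, 135.6).
Normal n = (TP-A→TP-B) × (TP-A→TP-C) = (-2698.1, -6884.1, -6468).
So ∂z/∂E = −n_x/n_z = −0.41715 and ∂z/∂N = −n_y/n_z = −1.06433.
Intercept c from TP-A: 72.4 + 107.21 + 686.49 = 866.10.
At (246, 459): z_contact = −102.6 − 488.5 + 866.10 = 275.0 m.
Depth below ground = 475 − 275.0 = 200 m.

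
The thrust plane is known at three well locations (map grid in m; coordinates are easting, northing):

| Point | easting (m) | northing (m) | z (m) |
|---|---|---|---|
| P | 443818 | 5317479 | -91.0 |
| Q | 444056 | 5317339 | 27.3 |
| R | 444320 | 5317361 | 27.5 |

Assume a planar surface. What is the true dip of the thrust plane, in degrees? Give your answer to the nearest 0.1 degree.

Let the plane be z = a·easting + b·northing + c.
Q−P: 238a − 140b = 118.3;  R−P: 502a − 118b = 118.5.
Solving gives a = 0.06234, b = −0.73902.
Gradient magnitude |∇z| = √(a² + b²) = √(0.00389 + 0.54615) = 0.74164.
True dip = arctan(0.74164) = 36.6°, dipping toward N (azimuth ≈ 355°).

36.6°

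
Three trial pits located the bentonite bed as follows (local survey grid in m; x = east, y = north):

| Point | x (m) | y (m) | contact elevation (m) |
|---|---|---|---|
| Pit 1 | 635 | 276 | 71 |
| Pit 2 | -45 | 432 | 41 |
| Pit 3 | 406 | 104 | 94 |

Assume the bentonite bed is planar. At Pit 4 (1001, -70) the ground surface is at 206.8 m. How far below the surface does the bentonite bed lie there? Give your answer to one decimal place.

81.0 m

Two edge vectors: Pit 1→Pit 2 = (-680, 156, -30), Pit 1→Pit 3 = (-229, -172, 23).
Normal n = (Pit 1→Pit 2) × (Pit 1→Pit 3) = (-1572, 22510, 152684).
So ∂z/∂x = −n_x/n_z = 0.010296 and ∂z/∂y = −n_y/n_z = −0.147429.
Intercept c from Pit 1: 71 − 6.54 + 40.69 = 105.15.
At (1001, -70): z_contact = 10.31 + 10.32 + 105.15 = 125.78 m.
Depth below ground = 206.8 − 125.78 = 81.0 m.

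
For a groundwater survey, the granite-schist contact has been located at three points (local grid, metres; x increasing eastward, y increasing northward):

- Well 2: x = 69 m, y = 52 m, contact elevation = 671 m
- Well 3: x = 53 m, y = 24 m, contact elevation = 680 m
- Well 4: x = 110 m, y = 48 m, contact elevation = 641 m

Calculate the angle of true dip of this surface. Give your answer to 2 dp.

36.08°

Let the plane be z = a·x + b·y + c.
Well 3−Well 2: −16a − 28b = 9;  Well 4−Well 2: 41a − 4b = −30.
Solving gives a = −0.72277, b = 0.09158.
Gradient magnitude |∇z| = √(a² + b²) = √(0.52240 + 0.00839) = 0.72855.
True dip = arctan(0.72855) = 36.08°, dipping toward E (azimuth ≈ 097°).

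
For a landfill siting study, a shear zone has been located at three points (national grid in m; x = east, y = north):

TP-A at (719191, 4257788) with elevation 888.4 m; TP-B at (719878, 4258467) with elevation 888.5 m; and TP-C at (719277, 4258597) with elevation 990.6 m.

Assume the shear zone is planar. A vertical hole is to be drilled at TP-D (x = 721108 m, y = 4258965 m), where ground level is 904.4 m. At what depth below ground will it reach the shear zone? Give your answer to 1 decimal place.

117.0 m

Let the plane be z = a·x + b·y + c.
TP-B−TP-A: 687a + 679b = 0.1;  TP-C−TP-A: 86a + 809b = 102.2.
Solving gives a = −0.139353504, b = 0.141142647.
Then c = 888.4 − a·719191 − b·4257788 = −499845.28.
At (721108, 4258965): z_contact = −100488.93 + 601121.59 − 499845.28 = 787.38 m.
Depth below ground = 904.4 − 787.38 = 117.0 m.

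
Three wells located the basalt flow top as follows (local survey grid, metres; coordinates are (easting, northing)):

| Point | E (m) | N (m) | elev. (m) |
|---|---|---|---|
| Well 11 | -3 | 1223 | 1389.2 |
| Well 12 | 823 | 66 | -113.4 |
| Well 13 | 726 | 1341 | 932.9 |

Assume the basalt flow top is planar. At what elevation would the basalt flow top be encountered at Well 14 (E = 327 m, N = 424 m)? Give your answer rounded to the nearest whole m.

Two edge vectors: Well 11→Well 12 = (826, -1157, -1502.6), Well 11→Well 13 = (729, 118, -456.3).
Normal n = (Well 11→Well 12) × (Well 11→Well 13) = (705245.9, -718491.6, 940921).
So ∂z/∂E = −n_x/n_z = −0.74953 and ∂z/∂N = −n_y/n_z = 0.76360.
Intercept c from Well 11: 1389.2 − 2.25 − 933.89 = 453.06.
At (327, 424): z = −245.1 + 323.8 + 453.06 = 531.7 m.

532 m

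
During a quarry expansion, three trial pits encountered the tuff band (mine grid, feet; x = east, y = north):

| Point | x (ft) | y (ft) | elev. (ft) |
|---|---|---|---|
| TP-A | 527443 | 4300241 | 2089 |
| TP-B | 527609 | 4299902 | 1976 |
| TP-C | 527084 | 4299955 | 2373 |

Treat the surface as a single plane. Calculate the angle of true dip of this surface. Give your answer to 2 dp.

Two edge vectors: TP-A→TP-B = (166, -339, -113), TP-A→TP-C = (-359, -286, 284).
Normal n = (TP-A→TP-B) × (TP-A→TP-C) = (-128594, -6577, -169177).
So ∂z/∂x = −n_x/n_z = −0.76012 and ∂z/∂y = −n_y/n_z = −0.03888.
Gradient magnitude |∇z| = √(a² + b²) = √(0.57778 + 0.00151) = 0.76111.
True dip = arctan(0.76111) = 37.28°, dipping toward E (azimuth ≈ 087°).

37.28°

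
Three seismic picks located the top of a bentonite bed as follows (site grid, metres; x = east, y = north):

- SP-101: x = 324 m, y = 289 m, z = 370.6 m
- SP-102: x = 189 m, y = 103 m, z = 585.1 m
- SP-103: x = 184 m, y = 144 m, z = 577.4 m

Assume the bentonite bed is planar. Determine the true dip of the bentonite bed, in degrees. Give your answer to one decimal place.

Let the plane be z = a·x + b·y + c.
SP-102−SP-101: −135a − 186b = 214.5;  SP-103−SP-101: −140a − 145b = 206.8.
Solving gives a = −1.13879, b = −0.32668.
Gradient magnitude |∇z| = √(a² + b²) = √(1.29685 + 0.10672) = 1.18472.
True dip = arctan(1.18472) = 49.8°, dipping toward ENE (azimuth ≈ 074°).

49.8°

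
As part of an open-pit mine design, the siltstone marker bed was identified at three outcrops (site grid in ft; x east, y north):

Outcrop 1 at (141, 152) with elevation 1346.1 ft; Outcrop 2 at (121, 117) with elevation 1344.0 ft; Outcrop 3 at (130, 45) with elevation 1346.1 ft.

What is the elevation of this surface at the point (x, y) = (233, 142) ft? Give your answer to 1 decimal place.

1358.0 ft

Two edge vectors: Outcrop 1→Outcrop 2 = (-20, -35, -2.1), Outcrop 1→Outcrop 3 = (-11, -107, 0).
Normal n = (Outcrop 1→Outcrop 2) × (Outcrop 1→Outcrop 3) = (-224.7, 23.1, 1755).
So ∂z/∂x = −n_x/n_z = 0.12803 and ∂z/∂y = −n_y/n_z = −0.01316.
Intercept c from Outcrop 1: 1346.1 − 18.05 + 2.00 = 1330.05.
At (233, 142): z = 29.8 − 1.9 + 1330.05 = 1358.0 ft.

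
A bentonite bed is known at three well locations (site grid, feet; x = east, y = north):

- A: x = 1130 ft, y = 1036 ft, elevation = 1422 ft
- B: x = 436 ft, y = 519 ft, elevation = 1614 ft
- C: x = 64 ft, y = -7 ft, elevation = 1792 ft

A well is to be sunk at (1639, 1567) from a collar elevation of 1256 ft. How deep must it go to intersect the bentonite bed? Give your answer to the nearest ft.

Two edge vectors: A→B = (-694, -517, 192), A→C = (-1066, -1043, 370).
Normal n = (A→B) × (A→C) = (8966, 52108, 172720).
So ∂z/∂x = −n_x/n_z = −0.05191 and ∂z/∂y = −n_y/n_z = −0.30169.
Intercept c from A: 1422 + 58.66 + 312.55 = 1793.21.
At (1639, 1567): z_contact = −85.1 − 472.7 + 1793.21 = 1235.4 ft.
Depth below ground = 1256 − 1235.4 = 21 ft.

21 ft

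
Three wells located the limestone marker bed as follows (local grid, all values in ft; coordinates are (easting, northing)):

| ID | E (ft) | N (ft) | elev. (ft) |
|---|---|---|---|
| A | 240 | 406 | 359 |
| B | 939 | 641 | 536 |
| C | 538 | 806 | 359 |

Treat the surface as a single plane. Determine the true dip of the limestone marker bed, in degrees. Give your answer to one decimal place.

Two edge vectors: A→B = (699, 235, 177), A→C = (298, 400, 0).
Normal n = (A→B) × (A→C) = (-70800, 52746, 209570).
So ∂z/∂E = −n_x/n_z = 0.33783 and ∂z/∂N = −n_y/n_z = −0.25169.
Gradient magnitude |∇z| = √(a² + b²) = √(0.11413 + 0.06335) = 0.42128.
True dip = arctan(0.42128) = 22.8°, dipping toward NW (azimuth ≈ 307°).

22.8°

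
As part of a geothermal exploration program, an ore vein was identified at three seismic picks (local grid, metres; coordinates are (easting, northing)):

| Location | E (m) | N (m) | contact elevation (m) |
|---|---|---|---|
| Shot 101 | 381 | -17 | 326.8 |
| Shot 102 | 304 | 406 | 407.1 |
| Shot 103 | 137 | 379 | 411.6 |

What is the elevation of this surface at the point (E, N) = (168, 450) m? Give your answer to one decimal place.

422.6 m

Two edge vectors: Shot 101→Shot 102 = (-77, 423, 80.3), Shot 101→Shot 103 = (-244, 396, 84.8).
Normal n = (Shot 101→Shot 102) × (Shot 101→Shot 103) = (4071.6, -13063.6, 72720).
So ∂z/∂E = −n_x/n_z = −0.05599 and ∂z/∂N = −n_y/n_z = 0.17964.
Intercept c from Shot 101: 326.8 + 21.33 + 3.05 = 351.19.
At (168, 450): z = −9.4 + 80.8 + 351.19 = 422.6 m.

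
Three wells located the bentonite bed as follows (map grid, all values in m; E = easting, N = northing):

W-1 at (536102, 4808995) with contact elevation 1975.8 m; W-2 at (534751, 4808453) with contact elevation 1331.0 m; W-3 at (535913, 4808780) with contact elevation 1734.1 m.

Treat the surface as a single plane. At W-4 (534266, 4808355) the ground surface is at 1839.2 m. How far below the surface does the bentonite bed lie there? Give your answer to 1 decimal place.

634.6 m

Let the plane be z = a·E + b·N + c.
W-2−W-1: −1351a − 542b = −644.8;  W-3−W-1: −189a − 215b = −241.7.
Solving gives a = 0.040582470, b = 1.088511224.
Then c = 1975.8 − a·536102 − b·4808995 = −5254425.58.
At (534266, 4808355): z_contact = 21681.83 + 5233948.39 − 5254425.58 = 1204.64 m.
Depth below ground = 1839.2 − 1204.64 = 634.6 m.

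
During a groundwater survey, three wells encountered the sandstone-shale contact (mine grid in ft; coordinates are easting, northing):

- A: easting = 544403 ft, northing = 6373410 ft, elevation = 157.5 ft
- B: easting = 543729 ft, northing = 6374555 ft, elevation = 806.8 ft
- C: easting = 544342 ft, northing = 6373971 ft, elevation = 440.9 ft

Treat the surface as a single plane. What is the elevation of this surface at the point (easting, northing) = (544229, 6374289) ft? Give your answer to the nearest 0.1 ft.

Two edge vectors: A→B = (-674, 1145, 649.3), A→C = (-61, 561, 283.4).
Normal n = (A→B) × (A→C) = (-39764.3, 151404.3, -308269).
So ∂z/∂easting = −n_x/n_z = −0.128992211 and ∂z/∂northing = −n_y/n_z = 0.491143449.
Intercept c from A: 157.5 + 70223.75 − 3130258.57 = −3059877.32.
At (544229, 6374289): z = −70201.3 + 3130690.3 − 3059877.32 = 611.7 ft.

611.7 ft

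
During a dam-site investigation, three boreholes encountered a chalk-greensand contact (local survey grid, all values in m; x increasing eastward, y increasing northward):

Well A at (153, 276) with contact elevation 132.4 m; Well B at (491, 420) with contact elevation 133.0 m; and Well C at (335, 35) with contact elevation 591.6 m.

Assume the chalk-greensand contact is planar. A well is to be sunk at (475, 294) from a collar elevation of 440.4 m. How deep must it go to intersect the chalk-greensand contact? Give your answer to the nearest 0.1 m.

Let the plane be z = a·x + b·y + c.
Well B−Well A: 338a + 144b = 0.6;  Well C−Well A: 182a − 241b = 459.2.
Solving gives a = 0.61551, b = −1.44057.
Then c = 132.4 − a·153 − b·276 = 435.82.
At (475, 294): z_contact = 292.37 − 423.53 + 435.82 = 304.66 m.
Depth below ground = 440.4 − 304.66 = 135.7 m.

135.7 m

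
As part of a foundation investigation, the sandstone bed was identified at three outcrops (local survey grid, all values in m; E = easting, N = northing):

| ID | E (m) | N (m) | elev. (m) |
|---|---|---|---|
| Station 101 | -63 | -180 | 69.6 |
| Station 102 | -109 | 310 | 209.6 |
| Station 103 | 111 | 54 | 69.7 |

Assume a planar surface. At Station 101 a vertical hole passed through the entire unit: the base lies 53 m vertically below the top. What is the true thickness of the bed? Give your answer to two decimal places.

Let the plane be z = a·E + b·N + c.
Station 102−Station 101: −46a + 490b = 140;  Station 103−Station 101: 174a + 234b = 0.1.
Solving gives a = −0.34065, b = 0.25373.
|∇z| = √(a²+b²) = 0.42477, so dip δ = arctan(0.42477) = 23.01°.
True thickness = vertical thickness × cos δ = 53 × cos 23.01° = 48.78 m.

48.78 m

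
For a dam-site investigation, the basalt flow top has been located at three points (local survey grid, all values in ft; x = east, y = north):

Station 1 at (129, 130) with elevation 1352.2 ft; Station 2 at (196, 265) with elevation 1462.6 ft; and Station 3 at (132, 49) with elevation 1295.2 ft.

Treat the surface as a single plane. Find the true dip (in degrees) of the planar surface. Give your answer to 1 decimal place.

36.6°

Two edge vectors: Station 1→Station 2 = (67, 135, 110.4), Station 1→Station 3 = (3, -81, -57).
Normal n = (Station 1→Station 2) × (Station 1→Station 3) = (1247.4, 4150.2, -5832).
So ∂z/∂x = −n_x/n_z = 0.21389 and ∂z/∂y = −n_y/n_z = 0.71163.
Gradient magnitude |∇z| = √(a² + b²) = √(0.04575 + 0.50641) = 0.74307.
True dip = arctan(0.74307) = 36.6°, dipping toward SSW (azimuth ≈ 197°).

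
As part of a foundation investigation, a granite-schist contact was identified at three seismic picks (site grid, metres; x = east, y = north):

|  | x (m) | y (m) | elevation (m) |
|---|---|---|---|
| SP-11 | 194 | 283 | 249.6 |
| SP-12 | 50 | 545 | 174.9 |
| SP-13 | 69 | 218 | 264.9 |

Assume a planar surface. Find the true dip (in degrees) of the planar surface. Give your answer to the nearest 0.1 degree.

15.4°

Let the plane be z = a·x + b·y + c.
SP-12−SP-11: −144a + 262b = −74.7;  SP-13−SP-11: −125a − 65b = 15.3.
Solving gives a = 0.02011, b = −0.27406.
Gradient magnitude |∇z| = √(a² + b²) = √(0.00040 + 0.07511) = 0.27480.
True dip = arctan(0.27480) = 15.4°, dipping toward N (azimuth ≈ 356°).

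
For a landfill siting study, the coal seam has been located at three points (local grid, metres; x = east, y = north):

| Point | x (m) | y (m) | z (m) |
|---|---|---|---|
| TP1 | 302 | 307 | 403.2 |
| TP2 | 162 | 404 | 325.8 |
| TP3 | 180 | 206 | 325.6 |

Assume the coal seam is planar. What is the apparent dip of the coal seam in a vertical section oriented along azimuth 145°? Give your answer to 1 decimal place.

Let the plane be z = a·x + b·y + c.
TP2−TP1: −140a + 97b = −77.4;  TP3−TP1: −122a − 101b = −77.6.
Solving gives a = 0.59077, b = 0.05472.
Unit vector along 145° is (sin 145°, cos 145°) = (0.5736, -0.8192).
Slope in that direction = a·(0.5736) + b·(-0.8192) = 0.29403.
Apparent dip = arctan|0.29403| = 16.4° (true dip is 30.7°, so apparent ≤ true as expected).

16.4°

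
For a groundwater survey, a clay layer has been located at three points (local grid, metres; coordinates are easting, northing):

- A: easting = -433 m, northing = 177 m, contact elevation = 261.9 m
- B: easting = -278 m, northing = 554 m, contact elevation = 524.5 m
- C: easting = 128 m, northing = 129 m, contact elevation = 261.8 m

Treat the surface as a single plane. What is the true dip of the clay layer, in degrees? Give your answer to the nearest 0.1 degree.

34.0°

Let the plane be z = a·easting + b·northing + c.
B−A: 155a + 377b = 262.6;  C−A: 561a − 48b = −0.1.
Solving gives a = 0.05740, b = 0.67295.
Gradient magnitude |∇z| = √(a² + b²) = √(0.00329 + 0.45286) = 0.67540.
True dip = arctan(0.67540) = 34.0°, dipping toward S (azimuth ≈ 185°).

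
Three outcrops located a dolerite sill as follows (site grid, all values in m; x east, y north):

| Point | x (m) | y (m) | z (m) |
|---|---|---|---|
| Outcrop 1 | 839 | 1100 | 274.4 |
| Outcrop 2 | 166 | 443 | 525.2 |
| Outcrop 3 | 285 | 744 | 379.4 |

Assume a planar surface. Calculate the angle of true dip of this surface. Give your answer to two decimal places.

29.80°

Let the plane be z = a·x + b·y + c.
Outcrop 2−Outcrop 1: −673a − 657b = 250.8;  Outcrop 3−Outcrop 1: −554a − 356b = 105.
Solving gives a = 0.16319, b = −0.54890.
Gradient magnitude |∇z| = √(a² + b²) = √(0.02663 + 0.30130) = 0.57265.
True dip = arctan(0.57265) = 29.80°, dipping toward NNW (azimuth ≈ 343°).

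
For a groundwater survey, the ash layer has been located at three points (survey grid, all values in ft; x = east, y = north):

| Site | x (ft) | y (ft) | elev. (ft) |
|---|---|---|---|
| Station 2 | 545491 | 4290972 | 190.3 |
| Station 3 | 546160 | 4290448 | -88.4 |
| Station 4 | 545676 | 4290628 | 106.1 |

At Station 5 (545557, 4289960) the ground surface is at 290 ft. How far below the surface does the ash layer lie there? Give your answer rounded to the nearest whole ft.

Let the plane be z = a·x + b·y + c.
Station 3−Station 2: 669a − 524b = −278.7;  Station 4−Station 2: 185a − 344b = −84.2.
Solving gives a = −0.38854020, b = 0.03581414.
Then c = 190.3 − a·545491 − b·4290972 = 58458.01.
At (545557, 4289960): z_contact = −211970.8 + 153641.2 + 58458.01 = 128.4 ft.
Depth below ground = 290 − 128.4 = 162 ft.

162 ft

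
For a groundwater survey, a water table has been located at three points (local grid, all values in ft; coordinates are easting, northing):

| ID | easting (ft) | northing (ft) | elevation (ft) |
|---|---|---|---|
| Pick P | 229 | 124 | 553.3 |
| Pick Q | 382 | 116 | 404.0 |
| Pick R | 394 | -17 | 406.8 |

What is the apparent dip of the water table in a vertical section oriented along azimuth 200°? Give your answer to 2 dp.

Two edge vectors: Pick P→Pick Q = (153, -8, -149.3), Pick P→Pick R = (165, -141, -146.5).
Normal n = (Pick P→Pick Q) × (Pick P→Pick R) = (-19879.3, -2220, -20253).
So ∂z/∂easting = −n_x/n_z = −0.98155 and ∂z/∂northing = −n_y/n_z = −0.10961.
Unit vector along 200° is (sin 200°, cos 200°) = (-0.3420, -0.9397).
Slope in that direction = a·(-0.3420) + b·(-0.9397) = 0.43871.
Apparent dip = arctan|0.43871| = 23.69° (true dip is 44.6°, so apparent ≤ true as expected).

23.69°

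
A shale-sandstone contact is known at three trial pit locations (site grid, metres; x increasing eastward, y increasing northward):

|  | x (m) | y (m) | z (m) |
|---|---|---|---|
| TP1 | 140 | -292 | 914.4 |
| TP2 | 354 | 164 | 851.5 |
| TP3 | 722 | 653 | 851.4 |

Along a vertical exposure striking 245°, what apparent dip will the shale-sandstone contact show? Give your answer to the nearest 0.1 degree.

Let the plane be z = a·x + b·y + c.
TP2−TP1: 214a + 456b = −62.9;  TP3−TP1: 582a + 945b = −63.
Solving gives a = 0.48625, b = −0.36613.
Unit vector along 245° is (sin 245°, cos 245°) = (-0.9063, -0.4226).
Slope in that direction = a·(-0.9063) + b·(-0.4226) = −0.28596.
Apparent dip = arctan|0.28596| = 16.0° (true dip is 31.3°, so apparent ≤ true as expected).

16.0°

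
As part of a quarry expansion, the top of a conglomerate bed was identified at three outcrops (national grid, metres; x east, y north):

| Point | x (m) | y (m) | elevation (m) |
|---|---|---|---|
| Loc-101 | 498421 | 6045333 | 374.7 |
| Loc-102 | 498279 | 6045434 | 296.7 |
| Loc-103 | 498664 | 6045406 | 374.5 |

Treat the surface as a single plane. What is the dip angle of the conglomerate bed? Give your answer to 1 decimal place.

29.6°

Let the plane be z = a·x + b·y + c.
Loc-102−Loc-101: −142a + 101b = −78;  Loc-103−Loc-101: 243a + 73b = −0.2.
Solving gives a = 0.16253, b = −0.54377.
Gradient magnitude |∇z| = √(a² + b²) = √(0.02642 + 0.29568) = 0.56754.
True dip = arctan(0.56754) = 29.6°, dipping toward NNW (azimuth ≈ 343°).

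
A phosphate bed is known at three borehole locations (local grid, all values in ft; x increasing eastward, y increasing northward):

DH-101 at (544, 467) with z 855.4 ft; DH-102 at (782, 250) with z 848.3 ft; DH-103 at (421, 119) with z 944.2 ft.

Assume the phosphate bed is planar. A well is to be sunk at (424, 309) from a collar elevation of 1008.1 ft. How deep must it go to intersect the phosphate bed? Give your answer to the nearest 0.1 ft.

99.6 ft

Let the plane be z = a·x + b·y + c.
DH-102−DH-101: 238a − 217b = −7.1;  DH-103−DH-101: −123a − 348b = 88.8.
Solving gives a = −0.19852, b = −0.18501.
Then c = 855.4 − a·544 − b·467 = 1049.79.
At (424, 309): z_contact = −84.17 − 57.17 + 1049.79 = 908.45 ft.
Depth below ground = 1008.1 − 908.45 = 99.6 ft.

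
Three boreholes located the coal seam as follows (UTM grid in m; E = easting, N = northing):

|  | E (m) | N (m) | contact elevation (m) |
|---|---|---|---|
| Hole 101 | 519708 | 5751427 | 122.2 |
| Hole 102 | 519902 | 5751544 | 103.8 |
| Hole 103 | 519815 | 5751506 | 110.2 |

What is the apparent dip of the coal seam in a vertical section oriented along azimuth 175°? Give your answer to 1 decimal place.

7.2°

Two edge vectors: Hole 101→Hole 102 = (194, 117, -18.4), Hole 101→Hole 103 = (107, 79, -12).
Normal n = (Hole 101→Hole 102) × (Hole 101→Hole 103) = (49.6, 359.2, 2807).
So ∂z/∂E = −n_x/n_z = −0.01767 and ∂z/∂N = −n_y/n_z = −0.12797.
Unit vector along 175° is (sin 175°, cos 175°) = (0.0872, -0.9962).
Slope in that direction = a·(0.0872) + b·(-0.9962) = 0.12594.
Apparent dip = arctan|0.12594| = 7.2° (true dip is 7.4°, so apparent ≤ true as expected).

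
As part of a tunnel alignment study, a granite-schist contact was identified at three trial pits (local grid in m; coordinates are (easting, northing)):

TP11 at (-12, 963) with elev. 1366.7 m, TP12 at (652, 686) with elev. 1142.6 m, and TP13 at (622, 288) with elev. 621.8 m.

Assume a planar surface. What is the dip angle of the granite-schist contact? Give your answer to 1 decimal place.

Let the plane be z = a·E + b·N + c.
TP12−TP11: 664a − 277b = −224.1;  TP13−TP11: 634a − 675b = −744.9.
Solving gives a = 0.20203, b = 1.29331.
Gradient magnitude |∇z| = √(a² + b²) = √(0.04082 + 1.67266) = 1.30900.
True dip = arctan(1.30900) = 52.6°, dipping toward S (azimuth ≈ 189°).

52.6°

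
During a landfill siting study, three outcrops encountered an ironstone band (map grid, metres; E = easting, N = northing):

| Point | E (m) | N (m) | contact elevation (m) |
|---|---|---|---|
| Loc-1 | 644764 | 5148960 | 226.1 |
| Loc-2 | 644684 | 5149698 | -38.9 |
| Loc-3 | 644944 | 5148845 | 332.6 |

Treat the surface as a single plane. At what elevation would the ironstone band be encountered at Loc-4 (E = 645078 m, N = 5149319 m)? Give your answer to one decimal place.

Let the plane be z = a·E + b·N + c.
Loc-2−Loc-1: −80a + 738b = −265;  Loc-3−Loc-1: 180a − 115b = 106.5.
Solving gives a = 0.389210611, b = −0.316887739.
Then c = 226.1 − a·644764 − b·5148960 = 1380919.40.
At (645078, 5149319): z = 251071.2 − 1631756.1 + 1380919.40 = 234.5 m.

234.5 m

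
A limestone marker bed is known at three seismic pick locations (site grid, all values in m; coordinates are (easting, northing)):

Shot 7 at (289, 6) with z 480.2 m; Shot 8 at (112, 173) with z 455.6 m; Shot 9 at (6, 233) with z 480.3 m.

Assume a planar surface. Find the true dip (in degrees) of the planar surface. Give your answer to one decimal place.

51.6°

Let the plane be z = a·E + b·N + c.
Shot 8−Shot 7: −177a + 167b = −24.6;  Shot 9−Shot 7: −283a + 227b = 0.1.
Solving gives a = −0.79086, b = −0.98553.
Gradient magnitude |∇z| = √(a² + b²) = √(0.62547 + 0.97126) = 1.26362.
True dip = arctan(1.26362) = 51.6°, dipping toward NE (azimuth ≈ 039°).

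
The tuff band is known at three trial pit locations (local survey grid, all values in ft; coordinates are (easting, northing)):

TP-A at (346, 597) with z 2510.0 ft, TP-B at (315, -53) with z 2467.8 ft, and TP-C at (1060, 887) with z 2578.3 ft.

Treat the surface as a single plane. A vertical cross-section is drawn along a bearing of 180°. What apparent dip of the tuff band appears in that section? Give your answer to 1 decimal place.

Let the plane be z = a·E + b·N + c.
TP-B−TP-A: −31a − 650b = −42.2;  TP-C−TP-A: 714a + 290b = 68.3.
Solving gives a = 0.07066, b = 0.06155.
Unit vector along 180° is (sin 180°, cos 180°) = (0.0000, -1.0000).
Slope in that direction = a·(0.0000) + b·(-1.0000) = −0.06155.
Apparent dip = arctan|0.06155| = 3.5° (true dip is 5.4°, so apparent ≤ true as expected).

3.5°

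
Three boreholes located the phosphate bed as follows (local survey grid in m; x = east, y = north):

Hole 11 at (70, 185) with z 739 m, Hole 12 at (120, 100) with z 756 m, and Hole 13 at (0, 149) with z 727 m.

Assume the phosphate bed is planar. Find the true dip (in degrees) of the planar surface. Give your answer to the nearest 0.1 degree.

12.6°

Two edge vectors: Hole 11→Hole 12 = (50, -85, 17), Hole 11→Hole 13 = (-70, -36, -12).
Normal n = (Hole 11→Hole 12) × (Hole 11→Hole 13) = (1632, -590, -7750).
So ∂z/∂x = −n_x/n_z = 0.21058 and ∂z/∂y = −n_y/n_z = −0.07613.
Gradient magnitude |∇z| = √(a² + b²) = √(0.04434 + 0.00580) = 0.22392.
True dip = arctan(0.22392) = 12.6°, dipping toward WNW (azimuth ≈ 290°).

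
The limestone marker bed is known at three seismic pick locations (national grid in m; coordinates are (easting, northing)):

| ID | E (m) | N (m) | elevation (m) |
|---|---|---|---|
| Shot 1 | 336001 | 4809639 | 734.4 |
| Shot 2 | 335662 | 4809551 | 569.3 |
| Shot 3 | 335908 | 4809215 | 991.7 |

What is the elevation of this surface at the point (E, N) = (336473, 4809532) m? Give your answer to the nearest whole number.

Let the plane be z = a·E + b·N + c.
Shot 2−Shot 1: −339a − 88b = −165.1;  Shot 3−Shot 1: −93a − 424b = 257.3.
Solving gives a = 0.68346317, b = −0.75675018.
Then c = 734.4 − a·336001 − b·4809639 = 3410785.26.
At (336473, 4809532): z = 229966.9 − 3639614.2 + 3410785.26 = 1138.0 m.

1138 m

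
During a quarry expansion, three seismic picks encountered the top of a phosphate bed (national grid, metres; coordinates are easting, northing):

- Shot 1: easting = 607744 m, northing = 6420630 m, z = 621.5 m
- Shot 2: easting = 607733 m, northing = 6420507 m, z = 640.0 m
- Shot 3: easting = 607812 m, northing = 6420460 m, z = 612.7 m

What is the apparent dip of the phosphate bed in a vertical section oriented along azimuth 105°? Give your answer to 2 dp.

20.29°

Two edge vectors: Shot 1→Shot 2 = (-11, -123, 18.5), Shot 1→Shot 3 = (68, -170, -8.8).
Normal n = (Shot 1→Shot 2) × (Shot 1→Shot 3) = (4227.4, 1161.2, 10234).
So ∂z/∂easting = −n_x/n_z = −0.41307 and ∂z/∂northing = −n_y/n_z = −0.11346.
Unit vector along 105° is (sin 105°, cos 105°) = (0.9659, -0.2588).
Slope in that direction = a·(0.9659) + b·(-0.2588) = −0.36963.
Apparent dip = arctan|0.36963| = 20.29° (true dip is 23.2°, so apparent ≤ true as expected).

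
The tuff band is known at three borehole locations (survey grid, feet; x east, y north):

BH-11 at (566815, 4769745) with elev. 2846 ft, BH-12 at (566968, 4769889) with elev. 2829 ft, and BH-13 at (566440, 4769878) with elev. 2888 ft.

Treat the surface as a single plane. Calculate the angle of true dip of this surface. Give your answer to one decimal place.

Let the plane be z = a·x + b·y + c.
BH-12−BH-11: 153a + 144b = −17;  BH-13−BH-11: −375a + 133b = 42.
Solving gives a = −0.11176, b = 0.00069.
Gradient magnitude |∇z| = √(a² + b²) = √(0.01249 + 0.00000) = 0.11176.
True dip = arctan(0.11176) = 6.4°, dipping toward E (azimuth ≈ 090°).

6.4°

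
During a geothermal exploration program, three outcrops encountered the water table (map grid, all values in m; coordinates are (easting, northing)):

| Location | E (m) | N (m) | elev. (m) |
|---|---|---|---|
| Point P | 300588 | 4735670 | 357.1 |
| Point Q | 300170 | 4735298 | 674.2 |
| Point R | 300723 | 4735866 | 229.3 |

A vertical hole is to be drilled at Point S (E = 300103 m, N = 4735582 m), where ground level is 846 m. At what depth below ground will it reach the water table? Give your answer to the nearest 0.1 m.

Two edge vectors: Point P→Point Q = (-418, -372, 317.1), Point P→Point R = (135, 196, -127.8).
Normal n = (Point P→Point Q) × (Point P→Point R) = (-14610, -10611.9, -31708).
So ∂z/∂E = −n_x/n_z = −0.460766999 and ∂z/∂N = −n_y/n_z = −0.334675792.
Intercept c from Point P: 357.1 + 138501.03 + 1584914.11 = 1723772.24.
At (300103, 4735582): z_contact = −138277.56 − 1584884.65 + 1723772.24 = 610.02 m.
Depth below ground = 846 − 610.02 = 236.0 m.

236.0 m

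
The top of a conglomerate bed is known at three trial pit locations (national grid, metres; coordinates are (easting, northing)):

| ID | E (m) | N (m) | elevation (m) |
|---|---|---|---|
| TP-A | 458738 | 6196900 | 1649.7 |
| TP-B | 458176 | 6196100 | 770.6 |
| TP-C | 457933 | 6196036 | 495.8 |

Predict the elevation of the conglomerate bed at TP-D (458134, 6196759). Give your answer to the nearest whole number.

973 m

Two edge vectors: TP-A→TP-B = (-562, -800, -879.1), TP-A→TP-C = (-805, -864, -1153.9).
Normal n = (TP-A→TP-B) × (TP-A→TP-C) = (163577.6, 59183.7, -158432).
So ∂z/∂E = −n_x/n_z = 1.03247829 and ∂z/∂N = −n_y/n_z = 0.37355900.
Intercept c from TP-A: 1649.7 − 473637.02 − 2314907.79 = −2786895.11.
At (458134, 6196759): z = 473013.4 + 2314855.1 − 2786895.11 = 973.4 m.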